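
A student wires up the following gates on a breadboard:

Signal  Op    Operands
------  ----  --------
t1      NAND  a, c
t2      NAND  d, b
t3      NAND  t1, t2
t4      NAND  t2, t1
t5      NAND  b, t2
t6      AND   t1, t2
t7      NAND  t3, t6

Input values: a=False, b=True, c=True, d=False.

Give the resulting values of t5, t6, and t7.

t1 = a NAND c = False NAND True = True
t2 = d NAND b = False NAND True = True
t3 = t1 NAND t2 = True NAND True = False
t5 = b NAND t2 = True NAND True = False
t6 = t1 AND t2 = True AND True = True
t7 = t3 NAND t6 = False NAND True = True

t5 = False  t6 = True  t7 = True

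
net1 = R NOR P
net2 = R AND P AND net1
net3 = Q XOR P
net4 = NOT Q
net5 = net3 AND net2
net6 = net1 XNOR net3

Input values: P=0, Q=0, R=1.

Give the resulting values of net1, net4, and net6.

net1 = R NOR P = 1 NOR 0 = 0
net3 = Q XOR P = 0 XOR 0 = 0
net4 = NOT Q = NOT 0 = 1
net6 = net1 XNOR net3 = 0 XNOR 0 = 1

net1 = 0; net4 = 1; net6 = 1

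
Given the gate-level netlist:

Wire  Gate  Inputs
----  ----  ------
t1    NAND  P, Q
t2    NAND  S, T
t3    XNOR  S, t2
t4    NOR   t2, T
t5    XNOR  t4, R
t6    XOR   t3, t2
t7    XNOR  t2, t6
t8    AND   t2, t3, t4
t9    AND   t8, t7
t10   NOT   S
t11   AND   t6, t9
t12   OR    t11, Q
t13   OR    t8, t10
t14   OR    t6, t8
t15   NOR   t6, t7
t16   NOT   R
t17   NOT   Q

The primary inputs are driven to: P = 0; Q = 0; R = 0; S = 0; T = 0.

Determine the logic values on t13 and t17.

t13 = 1, t17 = 1

t2 = S NAND T = 0 NAND 0 = 1
t3 = S XNOR t2 = 0 XNOR 1 = 0
t4 = t2 NOR T = 1 NOR 0 = 0
t8 = t2 AND t3 AND t4 = 1 AND 0 AND 0 = 0
t10 = NOT S = NOT 0 = 1
t13 = t8 OR t10 = 0 OR 1 = 1
t17 = NOT Q = NOT 0 = 1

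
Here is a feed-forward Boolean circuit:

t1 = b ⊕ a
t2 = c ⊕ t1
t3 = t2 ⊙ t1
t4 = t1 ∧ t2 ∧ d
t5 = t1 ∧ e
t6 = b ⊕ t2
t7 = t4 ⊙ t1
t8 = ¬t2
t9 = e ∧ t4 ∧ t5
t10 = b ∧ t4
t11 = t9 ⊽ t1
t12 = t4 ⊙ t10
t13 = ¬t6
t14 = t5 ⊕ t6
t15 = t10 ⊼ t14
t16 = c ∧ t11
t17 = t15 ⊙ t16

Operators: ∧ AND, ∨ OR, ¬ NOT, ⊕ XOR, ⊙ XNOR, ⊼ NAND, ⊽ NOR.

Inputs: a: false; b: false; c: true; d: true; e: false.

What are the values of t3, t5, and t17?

t1 = b XOR a = false XOR false = false
t2 = c XOR t1 = true XOR false = true
t3 = t2 XNOR t1 = true XNOR false = false
t4 = t1 AND t2 AND d = false AND true AND true = false
t5 = t1 AND e = false AND false = false
t6 = b XOR t2 = false XOR true = true
t9 = e AND t4 AND t5 = false AND false AND false = false
t10 = b AND t4 = false AND false = false
t11 = t9 NOR t1 = false NOR false = true
t14 = t5 XOR t6 = false XOR true = true
t15 = t10 NAND t14 = false NAND true = true
t16 = c AND t11 = true AND true = true
t17 = t15 XNOR t16 = true XNOR true = true

t3 = false  t5 = false  t17 = true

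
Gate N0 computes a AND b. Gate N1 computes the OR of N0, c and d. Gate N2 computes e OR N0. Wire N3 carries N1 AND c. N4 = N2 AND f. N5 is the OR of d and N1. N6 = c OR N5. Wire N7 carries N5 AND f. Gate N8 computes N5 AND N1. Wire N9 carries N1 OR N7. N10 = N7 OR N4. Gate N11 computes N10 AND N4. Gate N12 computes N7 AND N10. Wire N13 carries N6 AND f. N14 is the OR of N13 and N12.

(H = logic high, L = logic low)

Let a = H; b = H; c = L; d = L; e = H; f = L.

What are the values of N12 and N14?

N0 = a AND b = H AND H = H
N1 = N0 OR c OR d = H OR L OR L = H
N2 = e OR N0 = H OR H = H
N4 = N2 AND f = H AND L = L
N5 = d OR N1 = L OR H = H
N6 = c OR N5 = L OR H = H
N7 = N5 AND f = H AND L = L
N10 = N7 OR N4 = L OR L = L
N12 = N7 AND N10 = L AND L = L
N13 = N6 AND f = H AND L = L
N14 = N13 OR N12 = L OR L = L

N12 = L, N14 = L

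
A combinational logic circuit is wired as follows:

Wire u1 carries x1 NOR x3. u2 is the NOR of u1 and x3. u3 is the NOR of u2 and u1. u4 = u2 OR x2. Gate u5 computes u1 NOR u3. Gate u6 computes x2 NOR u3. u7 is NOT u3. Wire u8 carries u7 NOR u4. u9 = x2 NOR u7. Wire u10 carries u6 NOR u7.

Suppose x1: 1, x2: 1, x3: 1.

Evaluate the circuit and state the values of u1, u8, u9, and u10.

u1 = x1 NOR x3 = 1 NOR 1 = 0
u2 = u1 NOR x3 = 0 NOR 1 = 0
u3 = u2 NOR u1 = 0 NOR 0 = 1
u4 = u2 OR x2 = 0 OR 1 = 1
u6 = x2 NOR u3 = 1 NOR 1 = 0
u7 = NOT u3 = NOT 1 = 0
u8 = u7 NOR u4 = 0 NOR 1 = 0
u9 = x2 NOR u7 = 1 NOR 0 = 0
u10 = u6 NOR u7 = 0 NOR 0 = 1

u1 = 0  u8 = 0  u9 = 0  u10 = 1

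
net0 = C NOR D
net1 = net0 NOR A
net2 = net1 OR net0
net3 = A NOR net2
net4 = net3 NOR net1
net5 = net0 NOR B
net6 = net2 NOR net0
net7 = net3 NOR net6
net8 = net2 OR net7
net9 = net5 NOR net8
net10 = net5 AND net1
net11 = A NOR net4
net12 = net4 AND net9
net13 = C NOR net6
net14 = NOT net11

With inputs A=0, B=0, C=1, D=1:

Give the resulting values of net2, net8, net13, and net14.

net2 = 1, net8 = 1, net13 = 0, net14 = 0

net0 = C NOR D = 1 NOR 1 = 0
net1 = net0 NOR A = 0 NOR 0 = 1
net2 = net1 OR net0 = 1 OR 0 = 1
net3 = A NOR net2 = 0 NOR 1 = 0
net4 = net3 NOR net1 = 0 NOR 1 = 0
net6 = net2 NOR net0 = 1 NOR 0 = 0
net7 = net3 NOR net6 = 0 NOR 0 = 1
net8 = net2 OR net7 = 1 OR 1 = 1
net11 = A NOR net4 = 0 NOR 0 = 1
net13 = C NOR net6 = 1 NOR 0 = 0
net14 = NOT net11 = NOT 1 = 0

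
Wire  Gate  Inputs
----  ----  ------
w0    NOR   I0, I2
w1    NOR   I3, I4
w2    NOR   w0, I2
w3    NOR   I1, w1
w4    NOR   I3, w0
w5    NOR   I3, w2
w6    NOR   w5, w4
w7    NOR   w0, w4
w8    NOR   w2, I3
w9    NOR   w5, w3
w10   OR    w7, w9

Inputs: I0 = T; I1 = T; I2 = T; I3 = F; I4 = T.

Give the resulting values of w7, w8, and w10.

w7 = F; w8 = T; w10 = F

w0 = I0 NOR I2 = T NOR T = F
w1 = I3 NOR I4 = F NOR T = F
w2 = w0 NOR I2 = F NOR T = F
w3 = I1 NOR w1 = T NOR F = F
w4 = I3 NOR w0 = F NOR F = T
w5 = I3 NOR w2 = F NOR F = T
w7 = w0 NOR w4 = F NOR T = F
w8 = w2 NOR I3 = F NOR F = T
w9 = w5 NOR w3 = T NOR F = F
w10 = w7 OR w9 = F OR F = F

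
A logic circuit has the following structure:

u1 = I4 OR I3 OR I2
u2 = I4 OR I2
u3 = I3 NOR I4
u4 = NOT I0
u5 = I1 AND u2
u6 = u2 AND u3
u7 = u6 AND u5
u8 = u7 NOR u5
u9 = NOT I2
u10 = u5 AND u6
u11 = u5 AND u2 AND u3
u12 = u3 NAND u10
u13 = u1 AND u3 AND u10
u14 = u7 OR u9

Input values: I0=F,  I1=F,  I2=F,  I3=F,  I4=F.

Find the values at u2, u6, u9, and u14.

u2 = I4 OR I2 = F OR F = F
u3 = I3 NOR I4 = F NOR F = T
u5 = I1 AND u2 = F AND F = F
u6 = u2 AND u3 = F AND T = F
u7 = u6 AND u5 = F AND F = F
u9 = NOT I2 = NOT F = T
u14 = u7 OR u9 = F OR T = T

u2 = F, u6 = F, u9 = T, u14 = T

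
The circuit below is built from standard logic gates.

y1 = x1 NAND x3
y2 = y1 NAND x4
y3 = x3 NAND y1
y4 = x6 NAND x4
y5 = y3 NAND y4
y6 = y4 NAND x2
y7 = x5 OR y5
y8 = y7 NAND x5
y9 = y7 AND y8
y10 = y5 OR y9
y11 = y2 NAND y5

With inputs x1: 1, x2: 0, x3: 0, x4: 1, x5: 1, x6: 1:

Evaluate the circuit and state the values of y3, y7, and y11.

y3 = 1, y7 = 1, y11 = 1

y1 = x1 NAND x3 = 1 NAND 0 = 1
y2 = y1 NAND x4 = 1 NAND 1 = 0
y3 = x3 NAND y1 = 0 NAND 1 = 1
y4 = x6 NAND x4 = 1 NAND 1 = 0
y5 = y3 NAND y4 = 1 NAND 0 = 1
y7 = x5 OR y5 = 1 OR 1 = 1
y11 = y2 NAND y5 = 0 NAND 1 = 1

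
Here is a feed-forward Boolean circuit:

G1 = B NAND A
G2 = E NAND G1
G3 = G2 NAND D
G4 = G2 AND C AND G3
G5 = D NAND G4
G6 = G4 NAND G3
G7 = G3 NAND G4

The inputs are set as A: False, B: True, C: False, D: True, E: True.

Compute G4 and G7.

G4 = False, G7 = True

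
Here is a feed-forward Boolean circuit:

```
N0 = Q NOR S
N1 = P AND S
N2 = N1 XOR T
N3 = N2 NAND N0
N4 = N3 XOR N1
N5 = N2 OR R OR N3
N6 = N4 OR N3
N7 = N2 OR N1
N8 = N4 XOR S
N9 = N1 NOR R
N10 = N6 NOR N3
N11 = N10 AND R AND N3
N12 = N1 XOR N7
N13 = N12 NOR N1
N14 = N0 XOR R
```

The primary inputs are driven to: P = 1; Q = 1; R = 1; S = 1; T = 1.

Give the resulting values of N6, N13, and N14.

N6 = 1; N13 = 0; N14 = 1

N0 = Q NOR S = 1 NOR 1 = 0
N1 = P AND S = 1 AND 1 = 1
N2 = N1 XOR T = 1 XOR 1 = 0
N3 = N2 NAND N0 = 0 NAND 0 = 1
N4 = N3 XOR N1 = 1 XOR 1 = 0
N6 = N4 OR N3 = 0 OR 1 = 1
N7 = N2 OR N1 = 0 OR 1 = 1
N12 = N1 XOR N7 = 1 XOR 1 = 0
N13 = N12 NOR N1 = 0 NOR 1 = 0
N14 = N0 XOR R = 0 XOR 1 = 1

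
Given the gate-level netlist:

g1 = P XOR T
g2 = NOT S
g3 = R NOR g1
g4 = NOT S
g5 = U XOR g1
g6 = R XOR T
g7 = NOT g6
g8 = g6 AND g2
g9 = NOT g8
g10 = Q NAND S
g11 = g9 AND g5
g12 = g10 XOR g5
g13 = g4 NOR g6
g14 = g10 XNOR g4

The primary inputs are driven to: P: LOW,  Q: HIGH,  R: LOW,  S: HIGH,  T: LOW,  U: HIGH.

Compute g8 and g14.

g2 = NOT S = NOT HIGH = LOW
g4 = NOT S = NOT HIGH = LOW
g6 = R XOR T = LOW XOR LOW = LOW
g8 = g6 AND g2 = LOW AND LOW = LOW
g10 = Q NAND S = HIGH NAND HIGH = LOW
g14 = g10 XNOR g4 = LOW XNOR LOW = HIGH

g8 = LOW, g14 = HIGH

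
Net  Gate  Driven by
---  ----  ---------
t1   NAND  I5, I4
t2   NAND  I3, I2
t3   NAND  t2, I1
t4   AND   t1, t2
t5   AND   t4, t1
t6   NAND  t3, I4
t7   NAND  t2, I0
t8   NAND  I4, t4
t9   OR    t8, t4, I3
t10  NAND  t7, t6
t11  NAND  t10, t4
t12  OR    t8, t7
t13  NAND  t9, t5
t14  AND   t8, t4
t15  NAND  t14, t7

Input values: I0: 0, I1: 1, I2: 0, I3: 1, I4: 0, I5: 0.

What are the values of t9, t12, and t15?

t1 = I5 NAND I4 = 0 NAND 0 = 1
t2 = I3 NAND I2 = 1 NAND 0 = 1
t4 = t1 AND t2 = 1 AND 1 = 1
t7 = t2 NAND I0 = 1 NAND 0 = 1
t8 = I4 NAND t4 = 0 NAND 1 = 1
t9 = t8 OR t4 OR I3 = 1 OR 1 OR 1 = 1
t12 = t8 OR t7 = 1 OR 1 = 1
t14 = t8 AND t4 = 1 AND 1 = 1
t15 = t14 NAND t7 = 1 NAND 1 = 0

t9 = 1, t12 = 1, t15 = 0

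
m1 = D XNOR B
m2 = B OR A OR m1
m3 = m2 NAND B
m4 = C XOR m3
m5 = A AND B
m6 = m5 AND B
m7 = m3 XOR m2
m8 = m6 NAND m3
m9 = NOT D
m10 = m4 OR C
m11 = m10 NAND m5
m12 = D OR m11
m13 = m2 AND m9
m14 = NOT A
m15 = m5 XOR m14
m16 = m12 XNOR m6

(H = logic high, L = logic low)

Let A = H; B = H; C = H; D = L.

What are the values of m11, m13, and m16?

m1 = D XNOR B = L XNOR H = L
m2 = B OR A OR m1 = H OR H OR L = H
m3 = m2 NAND B = H NAND H = L
m4 = C XOR m3 = H XOR L = H
m5 = A AND B = H AND H = H
m6 = m5 AND B = H AND H = H
m9 = NOT D = NOT L = H
m10 = m4 OR C = H OR H = H
m11 = m10 NAND m5 = H NAND H = L
m12 = D OR m11 = L OR L = L
m13 = m2 AND m9 = H AND H = H
m16 = m12 XNOR m6 = L XNOR H = L

m11 = L, m13 = H, m16 = L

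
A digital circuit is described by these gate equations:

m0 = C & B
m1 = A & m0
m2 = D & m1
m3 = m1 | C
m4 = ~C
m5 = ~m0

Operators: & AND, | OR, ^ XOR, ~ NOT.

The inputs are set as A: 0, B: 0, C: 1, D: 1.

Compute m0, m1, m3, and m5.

m0 = 0  m1 = 0  m3 = 1  m5 = 1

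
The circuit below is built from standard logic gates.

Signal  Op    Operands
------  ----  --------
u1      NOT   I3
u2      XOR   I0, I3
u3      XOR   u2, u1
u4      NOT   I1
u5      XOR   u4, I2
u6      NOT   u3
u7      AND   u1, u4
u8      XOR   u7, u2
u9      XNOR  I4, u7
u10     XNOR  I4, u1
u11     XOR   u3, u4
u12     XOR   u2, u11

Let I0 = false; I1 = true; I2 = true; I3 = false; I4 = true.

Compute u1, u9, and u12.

u1 = true, u9 = false, u12 = true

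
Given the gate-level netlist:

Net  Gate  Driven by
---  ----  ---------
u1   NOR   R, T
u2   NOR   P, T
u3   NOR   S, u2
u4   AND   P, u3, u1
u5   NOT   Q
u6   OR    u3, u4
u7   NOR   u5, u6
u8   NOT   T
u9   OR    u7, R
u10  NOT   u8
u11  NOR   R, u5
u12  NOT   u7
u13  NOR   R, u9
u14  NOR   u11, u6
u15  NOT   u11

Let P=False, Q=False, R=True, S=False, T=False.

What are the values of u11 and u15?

u11 = False  u15 = True

u5 = NOT Q = NOT False = True
u11 = R NOR u5 = True NOR True = False
u15 = NOT u11 = NOT False = True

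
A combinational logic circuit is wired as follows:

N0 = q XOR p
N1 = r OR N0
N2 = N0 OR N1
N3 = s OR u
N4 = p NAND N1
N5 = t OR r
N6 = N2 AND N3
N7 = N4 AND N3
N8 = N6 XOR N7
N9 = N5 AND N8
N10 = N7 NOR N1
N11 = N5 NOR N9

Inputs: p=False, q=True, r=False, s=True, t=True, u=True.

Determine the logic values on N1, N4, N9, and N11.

N1 = True, N4 = True, N9 = False, N11 = False

N0 = q XOR p = True XOR False = True
N1 = r OR N0 = False OR True = True
N2 = N0 OR N1 = True OR True = True
N3 = s OR u = True OR True = True
N4 = p NAND N1 = False NAND True = True
N5 = t OR r = True OR False = True
N6 = N2 AND N3 = True AND True = True
N7 = N4 AND N3 = True AND True = True
N8 = N6 XOR N7 = True XOR True = False
N9 = N5 AND N8 = True AND False = False
N11 = N5 NOR N9 = True NOR False = False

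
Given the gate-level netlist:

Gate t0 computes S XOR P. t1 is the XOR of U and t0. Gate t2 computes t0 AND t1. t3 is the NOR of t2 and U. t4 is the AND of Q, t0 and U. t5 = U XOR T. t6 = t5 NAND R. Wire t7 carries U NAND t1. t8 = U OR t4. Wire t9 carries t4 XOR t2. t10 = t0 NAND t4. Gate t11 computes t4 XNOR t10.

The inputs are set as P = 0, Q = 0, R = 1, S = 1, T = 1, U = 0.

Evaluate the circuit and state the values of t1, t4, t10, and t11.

t1 = 1, t4 = 0, t10 = 1, t11 = 0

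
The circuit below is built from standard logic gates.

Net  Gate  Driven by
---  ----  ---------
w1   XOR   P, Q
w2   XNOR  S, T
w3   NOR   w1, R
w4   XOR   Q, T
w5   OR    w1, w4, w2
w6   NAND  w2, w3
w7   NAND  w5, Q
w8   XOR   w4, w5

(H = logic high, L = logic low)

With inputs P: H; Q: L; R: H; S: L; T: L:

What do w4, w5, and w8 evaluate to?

w1 = P XOR Q = H XOR L = H
w2 = S XNOR T = L XNOR L = H
w4 = Q XOR T = L XOR L = L
w5 = w1 OR w4 OR w2 = H OR L OR H = H
w8 = w4 XOR w5 = L XOR H = H

w4 = L, w5 = H, w8 = H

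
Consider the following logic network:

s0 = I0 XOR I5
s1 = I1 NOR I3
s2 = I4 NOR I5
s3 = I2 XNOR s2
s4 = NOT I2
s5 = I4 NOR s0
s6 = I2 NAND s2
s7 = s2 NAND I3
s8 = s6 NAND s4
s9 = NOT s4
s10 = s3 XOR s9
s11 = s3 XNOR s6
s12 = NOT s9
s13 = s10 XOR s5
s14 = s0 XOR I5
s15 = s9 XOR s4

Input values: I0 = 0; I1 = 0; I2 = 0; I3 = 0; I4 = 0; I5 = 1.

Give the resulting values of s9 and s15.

s9 = 0; s15 = 1

s4 = NOT I2 = NOT 0 = 1
s9 = NOT s4 = NOT 1 = 0
s15 = s9 XOR s4 = 0 XOR 1 = 1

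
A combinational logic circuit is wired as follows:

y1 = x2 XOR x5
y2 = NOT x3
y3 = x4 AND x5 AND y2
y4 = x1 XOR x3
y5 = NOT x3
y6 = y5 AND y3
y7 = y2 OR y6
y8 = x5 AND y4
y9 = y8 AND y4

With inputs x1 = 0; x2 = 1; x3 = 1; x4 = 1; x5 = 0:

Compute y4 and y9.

y4 = x1 XOR x3 = 0 XOR 1 = 1
y8 = x5 AND y4 = 0 AND 1 = 0
y9 = y8 AND y4 = 0 AND 1 = 0

y4 = 1  y9 = 0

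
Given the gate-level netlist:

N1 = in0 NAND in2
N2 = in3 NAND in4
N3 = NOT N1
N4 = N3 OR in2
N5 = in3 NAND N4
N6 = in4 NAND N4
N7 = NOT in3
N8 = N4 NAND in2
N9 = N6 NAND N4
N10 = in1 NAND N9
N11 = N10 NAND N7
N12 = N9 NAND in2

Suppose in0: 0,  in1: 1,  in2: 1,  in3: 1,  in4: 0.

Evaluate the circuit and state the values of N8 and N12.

N8 = 0; N12 = 1

N1 = in0 NAND in2 = 0 NAND 1 = 1
N3 = NOT N1 = NOT 1 = 0
N4 = N3 OR in2 = 0 OR 1 = 1
N6 = in4 NAND N4 = 0 NAND 1 = 1
N8 = N4 NAND in2 = 1 NAND 1 = 0
N9 = N6 NAND N4 = 1 NAND 1 = 0
N12 = N9 NAND in2 = 0 NAND 1 = 1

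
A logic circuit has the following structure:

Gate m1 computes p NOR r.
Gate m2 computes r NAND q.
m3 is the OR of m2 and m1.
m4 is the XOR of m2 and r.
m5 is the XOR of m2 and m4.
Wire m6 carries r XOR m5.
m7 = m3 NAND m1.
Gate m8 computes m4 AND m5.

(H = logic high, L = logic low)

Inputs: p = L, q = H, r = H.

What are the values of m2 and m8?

m2 = L, m8 = H

m2 = r NAND q = H NAND H = L
m4 = m2 XOR r = L XOR H = H
m5 = m2 XOR m4 = L XOR H = H
m8 = m4 AND m5 = H AND H = H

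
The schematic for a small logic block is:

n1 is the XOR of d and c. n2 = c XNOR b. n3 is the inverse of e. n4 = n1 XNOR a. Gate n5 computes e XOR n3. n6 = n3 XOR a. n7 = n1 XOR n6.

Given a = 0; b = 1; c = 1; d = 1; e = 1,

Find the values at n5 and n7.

n5 = 1, n7 = 0

n1 = d XOR c = 1 XOR 1 = 0
n3 = NOT e = NOT 1 = 0
n5 = e XOR n3 = 1 XOR 0 = 1
n6 = n3 XOR a = 0 XOR 0 = 0
n7 = n1 XOR n6 = 0 XOR 0 = 0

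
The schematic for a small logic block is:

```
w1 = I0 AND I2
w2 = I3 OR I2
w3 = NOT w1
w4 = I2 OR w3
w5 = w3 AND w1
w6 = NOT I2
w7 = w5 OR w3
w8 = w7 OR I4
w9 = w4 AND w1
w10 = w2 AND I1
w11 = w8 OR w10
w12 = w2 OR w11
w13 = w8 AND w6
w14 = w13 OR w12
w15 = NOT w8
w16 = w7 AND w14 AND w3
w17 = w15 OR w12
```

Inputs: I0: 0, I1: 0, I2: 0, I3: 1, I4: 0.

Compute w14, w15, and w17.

w14 = 1; w15 = 0; w17 = 1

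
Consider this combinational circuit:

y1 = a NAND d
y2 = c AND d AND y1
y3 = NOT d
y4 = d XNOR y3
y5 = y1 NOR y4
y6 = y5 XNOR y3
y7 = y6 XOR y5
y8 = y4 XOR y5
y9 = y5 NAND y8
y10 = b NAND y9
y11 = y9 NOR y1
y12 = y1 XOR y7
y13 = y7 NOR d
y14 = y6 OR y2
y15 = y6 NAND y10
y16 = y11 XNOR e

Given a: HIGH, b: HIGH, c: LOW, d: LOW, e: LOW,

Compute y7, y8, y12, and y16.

y7 = LOW; y8 = LOW; y12 = HIGH; y16 = HIGH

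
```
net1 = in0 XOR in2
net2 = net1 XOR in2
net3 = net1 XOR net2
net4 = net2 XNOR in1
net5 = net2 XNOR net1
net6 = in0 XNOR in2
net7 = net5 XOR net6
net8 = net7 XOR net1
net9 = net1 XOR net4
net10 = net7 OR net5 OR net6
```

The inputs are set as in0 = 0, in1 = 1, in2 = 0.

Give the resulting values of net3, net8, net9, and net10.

net3 = 0  net8 = 0  net9 = 0  net10 = 1

net1 = in0 XOR in2 = 0 XOR 0 = 0
net2 = net1 XOR in2 = 0 XOR 0 = 0
net3 = net1 XOR net2 = 0 XOR 0 = 0
net4 = net2 XNOR in1 = 0 XNOR 1 = 0
net5 = net2 XNOR net1 = 0 XNOR 0 = 1
net6 = in0 XNOR in2 = 0 XNOR 0 = 1
net7 = net5 XOR net6 = 1 XOR 1 = 0
net8 = net7 XOR net1 = 0 XOR 0 = 0
net9 = net1 XOR net4 = 0 XOR 0 = 0
net10 = net7 OR net5 OR net6 = 0 OR 1 OR 1 = 1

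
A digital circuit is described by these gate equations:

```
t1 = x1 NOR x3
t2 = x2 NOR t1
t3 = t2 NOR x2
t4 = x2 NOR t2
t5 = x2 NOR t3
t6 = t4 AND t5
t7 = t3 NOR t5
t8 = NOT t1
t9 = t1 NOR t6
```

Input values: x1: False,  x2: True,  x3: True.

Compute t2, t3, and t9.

t2 = False  t3 = False  t9 = True

t1 = x1 NOR x3 = False NOR True = False
t2 = x2 NOR t1 = True NOR False = False
t3 = t2 NOR x2 = False NOR True = False
t4 = x2 NOR t2 = True NOR False = False
t5 = x2 NOR t3 = True NOR False = False
t6 = t4 AND t5 = False AND False = False
t9 = t1 NOR t6 = False NOR False = True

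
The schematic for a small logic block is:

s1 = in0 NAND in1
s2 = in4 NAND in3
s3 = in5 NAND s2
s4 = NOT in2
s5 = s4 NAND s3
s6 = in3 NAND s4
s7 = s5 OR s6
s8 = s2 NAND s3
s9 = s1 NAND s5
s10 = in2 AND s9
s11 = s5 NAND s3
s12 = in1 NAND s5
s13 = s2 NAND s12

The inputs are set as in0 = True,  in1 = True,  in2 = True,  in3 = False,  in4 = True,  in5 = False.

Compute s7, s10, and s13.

s1 = in0 NAND in1 = True NAND True = False
s2 = in4 NAND in3 = True NAND False = True
s3 = in5 NAND s2 = False NAND True = True
s4 = NOT in2 = NOT True = False
s5 = s4 NAND s3 = False NAND True = True
s6 = in3 NAND s4 = False NAND False = True
s7 = s5 OR s6 = True OR True = True
s9 = s1 NAND s5 = False NAND True = True
s10 = in2 AND s9 = True AND True = True
s12 = in1 NAND s5 = True NAND True = False
s13 = s2 NAND s12 = True NAND False = True

s7 = True; s10 = True; s13 = True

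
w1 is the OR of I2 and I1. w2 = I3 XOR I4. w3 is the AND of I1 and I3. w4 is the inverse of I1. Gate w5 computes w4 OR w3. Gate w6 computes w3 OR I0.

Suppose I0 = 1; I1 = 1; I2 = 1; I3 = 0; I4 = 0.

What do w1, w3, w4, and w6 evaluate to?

w1 = 1, w3 = 0, w4 = 0, w6 = 1

w1 = I2 OR I1 = 1 OR 1 = 1
w3 = I1 AND I3 = 1 AND 0 = 0
w4 = NOT I1 = NOT 1 = 0
w6 = w3 OR I0 = 0 OR 1 = 1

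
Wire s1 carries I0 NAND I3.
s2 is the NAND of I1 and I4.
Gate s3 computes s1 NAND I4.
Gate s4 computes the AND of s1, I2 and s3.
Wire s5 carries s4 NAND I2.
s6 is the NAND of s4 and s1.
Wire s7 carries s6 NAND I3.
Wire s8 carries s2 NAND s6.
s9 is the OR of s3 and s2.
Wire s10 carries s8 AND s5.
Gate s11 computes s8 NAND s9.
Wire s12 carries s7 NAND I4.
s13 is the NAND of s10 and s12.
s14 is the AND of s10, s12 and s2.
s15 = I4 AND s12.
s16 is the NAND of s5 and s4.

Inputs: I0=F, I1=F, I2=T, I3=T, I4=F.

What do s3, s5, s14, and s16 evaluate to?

s3 = T  s5 = F  s14 = F  s16 = T

s1 = I0 NAND I3 = F NAND T = T
s2 = I1 NAND I4 = F NAND F = T
s3 = s1 NAND I4 = T NAND F = T
s4 = s1 AND I2 AND s3 = T AND T AND T = T
s5 = s4 NAND I2 = T NAND T = F
s6 = s4 NAND s1 = T NAND T = F
s7 = s6 NAND I3 = F NAND T = T
s8 = s2 NAND s6 = T NAND F = T
s10 = s8 AND s5 = T AND F = F
s12 = s7 NAND I4 = T NAND F = T
s14 = s10 AND s12 AND s2 = F AND T AND T = F
s16 = s5 NAND s4 = F NAND T = T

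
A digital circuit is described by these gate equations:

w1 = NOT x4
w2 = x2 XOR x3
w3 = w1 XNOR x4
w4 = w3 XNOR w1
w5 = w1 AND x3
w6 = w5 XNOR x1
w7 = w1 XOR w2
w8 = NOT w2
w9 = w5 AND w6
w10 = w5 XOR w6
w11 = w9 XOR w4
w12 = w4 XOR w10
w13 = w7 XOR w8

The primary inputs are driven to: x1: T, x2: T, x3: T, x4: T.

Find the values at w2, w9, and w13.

w1 = NOT x4 = NOT T = F
w2 = x2 XOR x3 = T XOR T = F
w5 = w1 AND x3 = F AND T = F
w6 = w5 XNOR x1 = F XNOR T = F
w7 = w1 XOR w2 = F XOR F = F
w8 = NOT w2 = NOT F = T
w9 = w5 AND w6 = F AND F = F
w13 = w7 XOR w8 = F XOR T = T

w2 = F, w9 = F, w13 = T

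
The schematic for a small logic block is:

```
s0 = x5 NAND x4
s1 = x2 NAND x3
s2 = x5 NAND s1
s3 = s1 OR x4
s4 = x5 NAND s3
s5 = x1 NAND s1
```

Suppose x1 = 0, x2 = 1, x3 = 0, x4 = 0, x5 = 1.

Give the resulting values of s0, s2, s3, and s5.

s0 = 1  s2 = 0  s3 = 1  s5 = 1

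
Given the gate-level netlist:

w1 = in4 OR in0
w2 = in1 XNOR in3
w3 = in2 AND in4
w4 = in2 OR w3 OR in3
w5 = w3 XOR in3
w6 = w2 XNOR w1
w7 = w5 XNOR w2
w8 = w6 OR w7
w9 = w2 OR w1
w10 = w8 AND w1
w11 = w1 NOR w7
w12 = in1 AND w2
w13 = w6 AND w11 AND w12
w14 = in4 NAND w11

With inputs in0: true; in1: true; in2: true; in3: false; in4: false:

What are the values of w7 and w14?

w7 = true, w14 = true

w1 = in4 OR in0 = false OR true = true
w2 = in1 XNOR in3 = true XNOR false = false
w3 = in2 AND in4 = true AND false = false
w5 = w3 XOR in3 = false XOR false = false
w7 = w5 XNOR w2 = false XNOR false = true
w11 = w1 NOR w7 = true NOR true = false
w14 = in4 NAND w11 = false NAND false = true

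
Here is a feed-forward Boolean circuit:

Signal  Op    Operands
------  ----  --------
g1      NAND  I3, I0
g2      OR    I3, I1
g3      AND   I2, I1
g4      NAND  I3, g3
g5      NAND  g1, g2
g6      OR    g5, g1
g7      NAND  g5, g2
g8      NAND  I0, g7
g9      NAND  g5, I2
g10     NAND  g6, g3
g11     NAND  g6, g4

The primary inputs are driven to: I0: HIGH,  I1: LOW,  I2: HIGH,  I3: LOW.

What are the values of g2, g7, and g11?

g2 = LOW, g7 = HIGH, g11 = LOW

g1 = I3 NAND I0 = LOW NAND HIGH = HIGH
g2 = I3 OR I1 = LOW OR LOW = LOW
g3 = I2 AND I1 = HIGH AND LOW = LOW
g4 = I3 NAND g3 = LOW NAND LOW = HIGH
g5 = g1 NAND g2 = HIGH NAND LOW = HIGH
g6 = g5 OR g1 = HIGH OR HIGH = HIGH
g7 = g5 NAND g2 = HIGH NAND LOW = HIGH
g11 = g6 NAND g4 = HIGH NAND HIGH = LOW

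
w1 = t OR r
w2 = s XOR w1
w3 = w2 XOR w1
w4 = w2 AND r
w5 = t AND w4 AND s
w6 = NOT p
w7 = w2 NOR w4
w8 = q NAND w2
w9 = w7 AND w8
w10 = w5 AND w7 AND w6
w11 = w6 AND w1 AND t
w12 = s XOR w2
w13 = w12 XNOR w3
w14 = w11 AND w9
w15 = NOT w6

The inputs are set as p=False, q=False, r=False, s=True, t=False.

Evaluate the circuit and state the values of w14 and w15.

w14 = False, w15 = False

w1 = t OR r = False OR False = False
w2 = s XOR w1 = True XOR False = True
w4 = w2 AND r = True AND False = False
w6 = NOT p = NOT False = True
w7 = w2 NOR w4 = True NOR False = False
w8 = q NAND w2 = False NAND True = True
w9 = w7 AND w8 = False AND True = False
w11 = w6 AND w1 AND t = True AND False AND False = False
w14 = w11 AND w9 = False AND False = False
w15 = NOT w6 = NOT True = False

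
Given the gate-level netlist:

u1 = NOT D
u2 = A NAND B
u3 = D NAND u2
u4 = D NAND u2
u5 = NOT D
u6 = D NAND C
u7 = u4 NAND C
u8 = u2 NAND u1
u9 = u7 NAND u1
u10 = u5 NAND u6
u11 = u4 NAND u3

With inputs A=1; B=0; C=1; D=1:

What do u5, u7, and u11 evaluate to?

u5 = 0, u7 = 1, u11 = 1

u2 = A NAND B = 1 NAND 0 = 1
u3 = D NAND u2 = 1 NAND 1 = 0
u4 = D NAND u2 = 1 NAND 1 = 0
u5 = NOT D = NOT 1 = 0
u7 = u4 NAND C = 0 NAND 1 = 1
u11 = u4 NAND u3 = 0 NAND 0 = 1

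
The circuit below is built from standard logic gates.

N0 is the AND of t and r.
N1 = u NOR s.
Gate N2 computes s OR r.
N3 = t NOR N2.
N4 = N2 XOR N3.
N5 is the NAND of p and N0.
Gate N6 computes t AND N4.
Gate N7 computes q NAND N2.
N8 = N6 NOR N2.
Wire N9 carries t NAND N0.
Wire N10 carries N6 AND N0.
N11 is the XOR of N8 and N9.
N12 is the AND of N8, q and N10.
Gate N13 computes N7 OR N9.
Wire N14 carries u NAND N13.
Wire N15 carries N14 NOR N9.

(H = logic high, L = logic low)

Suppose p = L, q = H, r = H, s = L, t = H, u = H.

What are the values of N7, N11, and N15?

N0 = t AND r = H AND H = H
N2 = s OR r = L OR H = H
N3 = t NOR N2 = H NOR H = L
N4 = N2 XOR N3 = H XOR L = H
N6 = t AND N4 = H AND H = H
N7 = q NAND N2 = H NAND H = L
N8 = N6 NOR N2 = H NOR H = L
N9 = t NAND N0 = H NAND H = L
N11 = N8 XOR N9 = L XOR L = L
N13 = N7 OR N9 = L OR L = L
N14 = u NAND N13 = H NAND L = H
N15 = N14 NOR N9 = H NOR L = L

N7 = L  N11 = L  N15 = L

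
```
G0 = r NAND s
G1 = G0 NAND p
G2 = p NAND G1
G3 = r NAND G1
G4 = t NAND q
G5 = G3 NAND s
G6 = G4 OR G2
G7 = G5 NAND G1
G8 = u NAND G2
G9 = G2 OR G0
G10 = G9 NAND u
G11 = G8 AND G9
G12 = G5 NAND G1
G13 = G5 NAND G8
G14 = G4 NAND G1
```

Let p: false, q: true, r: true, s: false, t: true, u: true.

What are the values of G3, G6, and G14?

G3 = false, G6 = true, G14 = true

G0 = r NAND s = true NAND false = true
G1 = G0 NAND p = true NAND false = true
G2 = p NAND G1 = false NAND true = true
G3 = r NAND G1 = true NAND true = false
G4 = t NAND q = true NAND true = false
G6 = G4 OR G2 = false OR true = true
G14 = G4 NAND G1 = false NAND true = true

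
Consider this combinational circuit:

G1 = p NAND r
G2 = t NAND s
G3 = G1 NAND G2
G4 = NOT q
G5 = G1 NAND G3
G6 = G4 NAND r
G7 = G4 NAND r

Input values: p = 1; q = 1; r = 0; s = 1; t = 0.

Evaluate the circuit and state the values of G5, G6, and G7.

G1 = p NAND r = 1 NAND 0 = 1
G2 = t NAND s = 0 NAND 1 = 1
G3 = G1 NAND G2 = 1 NAND 1 = 0
G4 = NOT q = NOT 1 = 0
G5 = G1 NAND G3 = 1 NAND 0 = 1
G6 = G4 NAND r = 0 NAND 0 = 1
G7 = G4 NAND r = 0 NAND 0 = 1

G5 = 1, G6 = 1, G7 = 1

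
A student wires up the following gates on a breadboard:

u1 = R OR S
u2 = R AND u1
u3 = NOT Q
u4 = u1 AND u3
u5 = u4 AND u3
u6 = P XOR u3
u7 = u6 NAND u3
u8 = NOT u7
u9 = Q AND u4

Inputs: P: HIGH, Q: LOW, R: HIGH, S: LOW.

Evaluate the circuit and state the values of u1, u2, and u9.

u1 = HIGH; u2 = HIGH; u9 = LOW

u1 = R OR S = HIGH OR LOW = HIGH
u2 = R AND u1 = HIGH AND HIGH = HIGH
u3 = NOT Q = NOT LOW = HIGH
u4 = u1 AND u3 = HIGH AND HIGH = HIGH
u9 = Q AND u4 = LOW AND HIGH = LOW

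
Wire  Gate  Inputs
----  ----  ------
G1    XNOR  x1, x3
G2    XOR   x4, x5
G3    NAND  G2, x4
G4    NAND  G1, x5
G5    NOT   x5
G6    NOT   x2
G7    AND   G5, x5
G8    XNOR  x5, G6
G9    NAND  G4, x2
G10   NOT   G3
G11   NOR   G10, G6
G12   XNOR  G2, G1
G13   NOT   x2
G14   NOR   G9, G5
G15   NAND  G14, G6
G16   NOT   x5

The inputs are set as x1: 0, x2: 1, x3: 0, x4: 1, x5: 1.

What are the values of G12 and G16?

G12 = 0  G16 = 0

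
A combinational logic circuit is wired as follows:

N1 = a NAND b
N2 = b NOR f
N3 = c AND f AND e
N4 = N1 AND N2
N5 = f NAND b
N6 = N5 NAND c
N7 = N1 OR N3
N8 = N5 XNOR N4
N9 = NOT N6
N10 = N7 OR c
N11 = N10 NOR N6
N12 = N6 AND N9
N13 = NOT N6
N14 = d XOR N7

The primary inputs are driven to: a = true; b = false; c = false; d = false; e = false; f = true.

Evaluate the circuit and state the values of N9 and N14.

N1 = a NAND b = true NAND false = true
N3 = c AND f AND e = false AND true AND false = false
N5 = f NAND b = true NAND false = true
N6 = N5 NAND c = true NAND false = true
N7 = N1 OR N3 = true OR false = true
N9 = NOT N6 = NOT true = false
N14 = d XOR N7 = false XOR true = true

N9 = false, N14 = true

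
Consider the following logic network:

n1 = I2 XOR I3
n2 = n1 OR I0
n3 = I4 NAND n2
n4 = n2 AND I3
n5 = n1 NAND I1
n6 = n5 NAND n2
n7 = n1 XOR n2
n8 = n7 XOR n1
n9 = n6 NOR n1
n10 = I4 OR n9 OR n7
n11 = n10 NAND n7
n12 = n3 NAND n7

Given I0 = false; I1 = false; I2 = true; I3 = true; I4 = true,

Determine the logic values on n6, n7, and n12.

n1 = I2 XOR I3 = true XOR true = false
n2 = n1 OR I0 = false OR false = false
n3 = I4 NAND n2 = true NAND false = true
n5 = n1 NAND I1 = false NAND false = true
n6 = n5 NAND n2 = true NAND false = true
n7 = n1 XOR n2 = false XOR false = false
n12 = n3 NAND n7 = true NAND false = true

n6 = true, n7 = false, n12 = true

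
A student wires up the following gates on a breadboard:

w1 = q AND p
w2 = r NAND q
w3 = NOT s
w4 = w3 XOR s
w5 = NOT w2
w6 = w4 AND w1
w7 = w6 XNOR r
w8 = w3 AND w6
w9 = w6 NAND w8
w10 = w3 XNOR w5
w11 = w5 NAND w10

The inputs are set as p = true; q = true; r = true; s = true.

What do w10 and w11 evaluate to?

w10 = false, w11 = true

w2 = r NAND q = true NAND true = false
w3 = NOT s = NOT true = false
w5 = NOT w2 = NOT false = true
w10 = w3 XNOR w5 = false XNOR true = false
w11 = w5 NAND w10 = true NAND false = true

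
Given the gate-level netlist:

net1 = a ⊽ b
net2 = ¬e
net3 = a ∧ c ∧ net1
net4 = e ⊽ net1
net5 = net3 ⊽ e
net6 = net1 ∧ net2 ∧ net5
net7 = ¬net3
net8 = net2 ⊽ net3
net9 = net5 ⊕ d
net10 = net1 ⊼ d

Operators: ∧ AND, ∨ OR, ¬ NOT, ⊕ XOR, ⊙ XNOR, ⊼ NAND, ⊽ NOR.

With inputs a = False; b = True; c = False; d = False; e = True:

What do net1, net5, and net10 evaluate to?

net1 = False, net5 = False, net10 = True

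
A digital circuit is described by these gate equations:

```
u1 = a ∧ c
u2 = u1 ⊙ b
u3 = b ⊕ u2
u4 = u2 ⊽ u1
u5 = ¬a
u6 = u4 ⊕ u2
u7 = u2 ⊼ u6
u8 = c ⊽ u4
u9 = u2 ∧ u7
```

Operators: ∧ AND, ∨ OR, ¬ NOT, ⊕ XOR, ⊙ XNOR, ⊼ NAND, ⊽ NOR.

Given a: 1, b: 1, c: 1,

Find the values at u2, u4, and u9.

u2 = 1; u4 = 0; u9 = 0

u1 = a AND c = 1 AND 1 = 1
u2 = u1 XNOR b = 1 XNOR 1 = 1
u4 = u2 NOR u1 = 1 NOR 1 = 0
u6 = u4 XOR u2 = 0 XOR 1 = 1
u7 = u2 NAND u6 = 1 NAND 1 = 0
u9 = u2 AND u7 = 1 AND 0 = 0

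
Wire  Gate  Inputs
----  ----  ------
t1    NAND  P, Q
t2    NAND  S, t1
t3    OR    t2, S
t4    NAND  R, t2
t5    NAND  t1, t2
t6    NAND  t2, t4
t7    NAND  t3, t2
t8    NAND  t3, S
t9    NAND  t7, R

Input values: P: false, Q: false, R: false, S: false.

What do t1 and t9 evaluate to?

t1 = true; t9 = true

t1 = P NAND Q = false NAND false = true
t2 = S NAND t1 = false NAND true = true
t3 = t2 OR S = true OR false = true
t7 = t3 NAND t2 = true NAND true = false
t9 = t7 NAND R = false NAND false = true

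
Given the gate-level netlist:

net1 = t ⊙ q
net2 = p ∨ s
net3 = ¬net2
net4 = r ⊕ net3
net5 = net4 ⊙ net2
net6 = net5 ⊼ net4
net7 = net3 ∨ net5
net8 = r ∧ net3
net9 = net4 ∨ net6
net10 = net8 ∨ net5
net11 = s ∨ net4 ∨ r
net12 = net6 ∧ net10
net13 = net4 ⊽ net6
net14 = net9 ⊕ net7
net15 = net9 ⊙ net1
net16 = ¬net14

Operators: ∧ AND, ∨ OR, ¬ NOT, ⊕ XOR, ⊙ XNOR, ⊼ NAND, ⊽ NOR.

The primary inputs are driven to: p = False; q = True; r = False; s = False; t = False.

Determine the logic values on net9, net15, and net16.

net9 = True, net15 = False, net16 = True

net1 = t XNOR q = False XNOR True = False
net2 = p OR s = False OR False = False
net3 = NOT net2 = NOT False = True
net4 = r XOR net3 = False XOR True = True
net5 = net4 XNOR net2 = True XNOR False = False
net6 = net5 NAND net4 = False NAND True = True
net7 = net3 OR net5 = True OR False = True
net9 = net4 OR net6 = True OR True = True
net14 = net9 XOR net7 = True XOR True = False
net15 = net9 XNOR net1 = True XNOR False = False
net16 = NOT net14 = NOT False = True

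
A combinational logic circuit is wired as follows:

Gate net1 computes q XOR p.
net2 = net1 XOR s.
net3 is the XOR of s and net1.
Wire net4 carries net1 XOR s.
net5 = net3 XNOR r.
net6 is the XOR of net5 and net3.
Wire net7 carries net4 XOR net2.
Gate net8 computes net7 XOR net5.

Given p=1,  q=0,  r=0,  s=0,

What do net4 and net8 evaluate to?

net4 = 1, net8 = 0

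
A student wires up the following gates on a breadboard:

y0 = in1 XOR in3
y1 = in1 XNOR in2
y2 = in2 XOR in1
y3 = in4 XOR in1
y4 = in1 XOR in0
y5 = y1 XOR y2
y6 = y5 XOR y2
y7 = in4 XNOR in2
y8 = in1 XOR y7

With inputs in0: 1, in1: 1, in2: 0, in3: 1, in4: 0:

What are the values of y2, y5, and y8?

y2 = 1, y5 = 1, y8 = 0

y1 = in1 XNOR in2 = 1 XNOR 0 = 0
y2 = in2 XOR in1 = 0 XOR 1 = 1
y5 = y1 XOR y2 = 0 XOR 1 = 1
y7 = in4 XNOR in2 = 0 XNOR 0 = 1
y8 = in1 XOR y7 = 1 XOR 1 = 0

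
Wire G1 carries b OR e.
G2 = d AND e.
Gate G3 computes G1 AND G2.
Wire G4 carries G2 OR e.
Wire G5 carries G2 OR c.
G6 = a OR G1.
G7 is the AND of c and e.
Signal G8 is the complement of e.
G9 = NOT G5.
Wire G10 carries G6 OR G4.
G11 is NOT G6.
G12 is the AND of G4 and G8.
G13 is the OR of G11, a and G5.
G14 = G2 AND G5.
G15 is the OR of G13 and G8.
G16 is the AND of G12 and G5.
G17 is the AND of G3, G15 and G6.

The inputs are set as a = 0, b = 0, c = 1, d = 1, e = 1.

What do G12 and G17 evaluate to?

G1 = b OR e = 0 OR 1 = 1
G2 = d AND e = 1 AND 1 = 1
G3 = G1 AND G2 = 1 AND 1 = 1
G4 = G2 OR e = 1 OR 1 = 1
G5 = G2 OR c = 1 OR 1 = 1
G6 = a OR G1 = 0 OR 1 = 1
G8 = NOT e = NOT 1 = 0
G11 = NOT G6 = NOT 1 = 0
G12 = G4 AND G8 = 1 AND 0 = 0
G13 = G11 OR a OR G5 = 0 OR 0 OR 1 = 1
G15 = G13 OR G8 = 1 OR 0 = 1
G17 = G3 AND G15 AND G6 = 1 AND 1 AND 1 = 1

G12 = 0  G17 = 1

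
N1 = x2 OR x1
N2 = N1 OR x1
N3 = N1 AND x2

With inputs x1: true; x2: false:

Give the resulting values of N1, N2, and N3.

N1 = x2 OR x1 = false OR true = true
N2 = N1 OR x1 = true OR true = true
N3 = N1 AND x2 = true AND false = false

N1 = true, N2 = true, N3 = false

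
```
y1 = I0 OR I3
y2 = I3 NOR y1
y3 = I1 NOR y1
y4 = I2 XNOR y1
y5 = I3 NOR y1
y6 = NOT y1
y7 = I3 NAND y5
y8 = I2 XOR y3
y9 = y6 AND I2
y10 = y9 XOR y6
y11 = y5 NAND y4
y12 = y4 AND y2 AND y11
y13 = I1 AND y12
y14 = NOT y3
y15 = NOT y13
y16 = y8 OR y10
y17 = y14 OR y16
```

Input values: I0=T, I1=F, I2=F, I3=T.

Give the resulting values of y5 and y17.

y1 = I0 OR I3 = T OR T = T
y3 = I1 NOR y1 = F NOR T = F
y5 = I3 NOR y1 = T NOR T = F
y6 = NOT y1 = NOT T = F
y8 = I2 XOR y3 = F XOR F = F
y9 = y6 AND I2 = F AND F = F
y10 = y9 XOR y6 = F XOR F = F
y14 = NOT y3 = NOT F = T
y16 = y8 OR y10 = F OR F = F
y17 = y14 OR y16 = T OR F = T

y5 = F, y17 = T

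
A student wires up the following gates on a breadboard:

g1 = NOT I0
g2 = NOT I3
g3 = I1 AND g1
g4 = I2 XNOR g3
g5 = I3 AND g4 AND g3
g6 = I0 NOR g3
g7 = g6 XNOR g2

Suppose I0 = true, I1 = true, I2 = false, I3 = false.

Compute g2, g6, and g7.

g2 = true  g6 = false  g7 = false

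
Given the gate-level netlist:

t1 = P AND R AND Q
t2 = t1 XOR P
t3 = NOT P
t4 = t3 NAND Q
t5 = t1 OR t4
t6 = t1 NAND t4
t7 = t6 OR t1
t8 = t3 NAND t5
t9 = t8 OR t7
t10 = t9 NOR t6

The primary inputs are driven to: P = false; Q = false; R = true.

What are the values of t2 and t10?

t2 = false  t10 = false

t1 = P AND R AND Q = false AND true AND false = false
t2 = t1 XOR P = false XOR false = false
t3 = NOT P = NOT false = true
t4 = t3 NAND Q = true NAND false = true
t5 = t1 OR t4 = false OR true = true
t6 = t1 NAND t4 = false NAND true = true
t7 = t6 OR t1 = true OR false = true
t8 = t3 NAND t5 = true NAND true = false
t9 = t8 OR t7 = false OR true = true
t10 = t9 NOR t6 = true NOR true = false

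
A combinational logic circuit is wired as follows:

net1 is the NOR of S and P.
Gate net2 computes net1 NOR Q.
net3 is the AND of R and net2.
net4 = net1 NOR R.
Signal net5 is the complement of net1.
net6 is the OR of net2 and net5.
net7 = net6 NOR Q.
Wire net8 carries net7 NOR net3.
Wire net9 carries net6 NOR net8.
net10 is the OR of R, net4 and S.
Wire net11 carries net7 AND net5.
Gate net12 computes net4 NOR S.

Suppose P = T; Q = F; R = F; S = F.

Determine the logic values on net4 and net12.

net4 = T, net12 = F

net1 = S NOR P = F NOR T = F
net4 = net1 NOR R = F NOR F = T
net12 = net4 NOR S = T NOR F = F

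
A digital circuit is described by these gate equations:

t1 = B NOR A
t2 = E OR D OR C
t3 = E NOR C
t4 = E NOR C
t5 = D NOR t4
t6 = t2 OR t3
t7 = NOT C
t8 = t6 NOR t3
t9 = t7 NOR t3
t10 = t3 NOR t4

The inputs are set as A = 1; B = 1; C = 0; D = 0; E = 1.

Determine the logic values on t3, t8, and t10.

t3 = 0, t8 = 0, t10 = 1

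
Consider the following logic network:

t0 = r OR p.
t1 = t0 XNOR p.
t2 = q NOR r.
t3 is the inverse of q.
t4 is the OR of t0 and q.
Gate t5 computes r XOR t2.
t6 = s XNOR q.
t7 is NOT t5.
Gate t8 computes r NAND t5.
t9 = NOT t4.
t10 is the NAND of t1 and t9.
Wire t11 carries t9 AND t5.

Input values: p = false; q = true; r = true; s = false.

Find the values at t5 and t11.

t0 = r OR p = true OR false = true
t2 = q NOR r = true NOR true = false
t4 = t0 OR q = true OR true = true
t5 = r XOR t2 = true XOR false = true
t9 = NOT t4 = NOT true = false
t11 = t9 AND t5 = false AND true = false

t5 = true, t11 = false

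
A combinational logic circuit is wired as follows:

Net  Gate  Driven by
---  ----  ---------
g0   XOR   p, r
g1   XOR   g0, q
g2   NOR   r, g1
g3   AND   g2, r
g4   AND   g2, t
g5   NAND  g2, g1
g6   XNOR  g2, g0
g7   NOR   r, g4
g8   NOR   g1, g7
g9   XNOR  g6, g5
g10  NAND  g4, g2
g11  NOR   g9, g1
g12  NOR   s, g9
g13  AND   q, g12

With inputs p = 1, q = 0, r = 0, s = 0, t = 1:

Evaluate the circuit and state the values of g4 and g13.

g4 = 0  g13 = 0

g0 = p XOR r = 1 XOR 0 = 1
g1 = g0 XOR q = 1 XOR 0 = 1
g2 = r NOR g1 = 0 NOR 1 = 0
g4 = g2 AND t = 0 AND 1 = 0
g5 = g2 NAND g1 = 0 NAND 1 = 1
g6 = g2 XNOR g0 = 0 XNOR 1 = 0
g9 = g6 XNOR g5 = 0 XNOR 1 = 0
g12 = s NOR g9 = 0 NOR 0 = 1
g13 = q AND g12 = 0 AND 1 = 0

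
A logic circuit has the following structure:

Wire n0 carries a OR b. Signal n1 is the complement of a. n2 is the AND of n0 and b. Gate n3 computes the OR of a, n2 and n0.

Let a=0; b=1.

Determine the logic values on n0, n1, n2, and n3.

n0 = 1; n1 = 1; n2 = 1; n3 = 1

n0 = a OR b = 0 OR 1 = 1
n1 = NOT a = NOT 0 = 1
n2 = n0 AND b = 1 AND 1 = 1
n3 = a OR n2 OR n0 = 0 OR 1 OR 1 = 1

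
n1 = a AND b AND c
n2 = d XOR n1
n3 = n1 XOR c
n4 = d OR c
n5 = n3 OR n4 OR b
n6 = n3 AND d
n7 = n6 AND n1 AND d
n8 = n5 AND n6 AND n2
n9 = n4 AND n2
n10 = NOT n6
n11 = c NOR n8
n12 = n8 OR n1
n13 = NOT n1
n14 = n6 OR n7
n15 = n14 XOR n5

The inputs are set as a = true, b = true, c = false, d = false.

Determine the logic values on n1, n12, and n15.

n1 = false  n12 = false  n15 = true

n1 = a AND b AND c = true AND true AND false = false
n2 = d XOR n1 = false XOR false = false
n3 = n1 XOR c = false XOR false = false
n4 = d OR c = false OR false = false
n5 = n3 OR n4 OR b = false OR false OR true = true
n6 = n3 AND d = false AND false = false
n7 = n6 AND n1 AND d = false AND false AND false = false
n8 = n5 AND n6 AND n2 = true AND false AND false = false
n12 = n8 OR n1 = false OR false = false
n14 = n6 OR n7 = false OR false = false
n15 = n14 XOR n5 = false XOR true = true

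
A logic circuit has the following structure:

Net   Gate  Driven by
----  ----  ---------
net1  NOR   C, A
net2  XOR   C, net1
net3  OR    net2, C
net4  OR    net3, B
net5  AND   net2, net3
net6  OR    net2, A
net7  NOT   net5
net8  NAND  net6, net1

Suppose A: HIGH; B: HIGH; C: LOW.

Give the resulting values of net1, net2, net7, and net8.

net1 = C NOR A = LOW NOR HIGH = LOW
net2 = C XOR net1 = LOW XOR LOW = LOW
net3 = net2 OR C = LOW OR LOW = LOW
net5 = net2 AND net3 = LOW AND LOW = LOW
net6 = net2 OR A = LOW OR HIGH = HIGH
net7 = NOT net5 = NOT LOW = HIGH
net8 = net6 NAND net1 = HIGH NAND LOW = HIGH

net1 = LOW  net2 = LOW  net7 = HIGH  net8 = HIGH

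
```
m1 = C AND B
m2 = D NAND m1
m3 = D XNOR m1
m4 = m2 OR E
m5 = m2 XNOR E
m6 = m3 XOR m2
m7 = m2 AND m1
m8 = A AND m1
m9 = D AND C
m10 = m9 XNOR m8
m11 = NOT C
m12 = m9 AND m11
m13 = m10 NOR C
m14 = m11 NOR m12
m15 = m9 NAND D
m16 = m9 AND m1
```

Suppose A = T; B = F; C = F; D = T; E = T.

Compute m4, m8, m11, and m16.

m1 = C AND B = F AND F = F
m2 = D NAND m1 = T NAND F = T
m4 = m2 OR E = T OR T = T
m8 = A AND m1 = T AND F = F
m9 = D AND C = T AND F = F
m11 = NOT C = NOT F = T
m16 = m9 AND m1 = F AND F = F

m4 = T  m8 = F  m11 = T  m16 = F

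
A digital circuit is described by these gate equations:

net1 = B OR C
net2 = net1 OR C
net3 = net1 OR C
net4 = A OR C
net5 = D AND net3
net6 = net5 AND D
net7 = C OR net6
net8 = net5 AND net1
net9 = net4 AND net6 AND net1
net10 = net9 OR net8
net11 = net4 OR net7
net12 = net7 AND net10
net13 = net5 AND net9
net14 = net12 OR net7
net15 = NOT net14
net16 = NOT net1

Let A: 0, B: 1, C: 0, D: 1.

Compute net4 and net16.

net4 = 0, net16 = 0

net1 = B OR C = 1 OR 0 = 1
net4 = A OR C = 0 OR 0 = 0
net16 = NOT net1 = NOT 1 = 0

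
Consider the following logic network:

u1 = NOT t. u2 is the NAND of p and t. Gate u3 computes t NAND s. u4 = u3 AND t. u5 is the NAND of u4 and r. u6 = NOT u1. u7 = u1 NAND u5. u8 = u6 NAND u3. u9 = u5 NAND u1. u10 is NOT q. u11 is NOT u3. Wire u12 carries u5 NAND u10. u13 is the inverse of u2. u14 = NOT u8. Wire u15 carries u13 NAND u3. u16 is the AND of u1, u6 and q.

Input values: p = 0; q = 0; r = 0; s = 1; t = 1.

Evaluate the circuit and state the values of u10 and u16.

u1 = NOT t = NOT 1 = 0
u6 = NOT u1 = NOT 0 = 1
u10 = NOT q = NOT 0 = 1
u16 = u1 AND u6 AND q = 0 AND 1 AND 0 = 0

u10 = 1, u16 = 0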